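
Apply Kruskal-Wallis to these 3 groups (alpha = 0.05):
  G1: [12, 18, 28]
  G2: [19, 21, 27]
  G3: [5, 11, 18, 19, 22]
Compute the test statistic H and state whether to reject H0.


Step 1: Combine all N = 11 observations and assign midranks.
sorted (value, group, rank): (5,G3,1), (11,G3,2), (12,G1,3), (18,G1,4.5), (18,G3,4.5), (19,G2,6.5), (19,G3,6.5), (21,G2,8), (22,G3,9), (27,G2,10), (28,G1,11)
Step 2: Sum ranks within each group.
R_1 = 18.5 (n_1 = 3)
R_2 = 24.5 (n_2 = 3)
R_3 = 23 (n_3 = 5)
Step 3: H = 12/(N(N+1)) * sum(R_i^2/n_i) - 3(N+1)
     = 12/(11*12) * (18.5^2/3 + 24.5^2/3 + 23^2/5) - 3*12
     = 0.090909 * 419.967 - 36
     = 2.178788.
Step 4: Ties present; correction factor C = 1 - 12/(11^3 - 11) = 0.990909. Corrected H = 2.178788 / 0.990909 = 2.198777.
Step 5: Under H0, H ~ chi^2(2); p-value = 0.333075.
Step 6: alpha = 0.05. fail to reject H0.

H = 2.1988, df = 2, p = 0.333075, fail to reject H0.


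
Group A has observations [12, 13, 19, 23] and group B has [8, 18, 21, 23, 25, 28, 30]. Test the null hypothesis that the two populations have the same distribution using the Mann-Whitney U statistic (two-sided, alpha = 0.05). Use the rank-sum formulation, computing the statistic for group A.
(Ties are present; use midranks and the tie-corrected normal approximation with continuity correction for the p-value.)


Step 1: Combine and sort all 11 observations; assign midranks.
sorted (value, group): (8,Y), (12,X), (13,X), (18,Y), (19,X), (21,Y), (23,X), (23,Y), (25,Y), (28,Y), (30,Y)
ranks: 8->1, 12->2, 13->3, 18->4, 19->5, 21->6, 23->7.5, 23->7.5, 25->9, 28->10, 30->11
Step 2: Rank sum for X: R1 = 2 + 3 + 5 + 7.5 = 17.5.
Step 3: U_X = R1 - n1(n1+1)/2 = 17.5 - 4*5/2 = 17.5 - 10 = 7.5.
       U_Y = n1*n2 - U_X = 28 - 7.5 = 20.5.
Step 4: Ties are present, so use the tie-corrected normal approximation (with continuity correction) for the p-value.
Step 5: p-value = 0.255756; compare to alpha = 0.05. fail to reject H0.

U_X = 7.5, p = 0.255756, fail to reject H0 at alpha = 0.05.


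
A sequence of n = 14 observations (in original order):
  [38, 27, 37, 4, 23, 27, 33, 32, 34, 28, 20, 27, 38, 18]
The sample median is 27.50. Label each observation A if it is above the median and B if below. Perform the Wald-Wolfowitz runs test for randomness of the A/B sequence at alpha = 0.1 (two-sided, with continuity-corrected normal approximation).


Step 1: Compute median = 27.50; label A = above, B = below.
Labels in order: ABABBBAAAABBAB  (n_A = 7, n_B = 7)
Step 2: Count runs R = 8.
Step 3: Under H0 (random ordering), E[R] = 2*n_A*n_B/(n_A+n_B) + 1 = 2*7*7/14 + 1 = 8.0000.
        Var[R] = 2*n_A*n_B*(2*n_A*n_B - n_A - n_B) / ((n_A+n_B)^2 * (n_A+n_B-1)) = 8232/2548 = 3.2308.
        SD[R] = 1.7974.
Step 4: R = E[R], so z = 0 with no continuity correction.
Step 5: Two-sided p-value via normal approximation = 2*(1 - Phi(|z|)) = 1.000000.
Step 6: alpha = 0.1. fail to reject H0.

R = 8, z = 0.0000, p = 1.000000, fail to reject H0.


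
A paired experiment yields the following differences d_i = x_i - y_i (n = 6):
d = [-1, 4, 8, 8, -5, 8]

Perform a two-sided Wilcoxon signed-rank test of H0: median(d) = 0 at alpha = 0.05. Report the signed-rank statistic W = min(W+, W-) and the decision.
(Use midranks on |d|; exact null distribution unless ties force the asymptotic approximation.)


Step 1: Drop any zero differences (none here) and take |d_i|.
|d| = [1, 4, 8, 8, 5, 8]
Step 2: Midrank |d_i| (ties get averaged ranks).
ranks: |1|->1, |4|->2, |8|->5, |8|->5, |5|->3, |8|->5
Step 3: Attach original signs; sum ranks with positive sign and with negative sign.
W+ = 2 + 5 + 5 + 5 = 17
W- = 1 + 3 = 4
(Check: W+ + W- = 21 should equal n(n+1)/2 = 21.)
Step 4: Test statistic W = min(W+, W-) = 4.
Step 5: Ties in |d|, so use the tie-corrected normal approximation.
        E[W] = n(n+1)/4 = 6*7/4 = 10.5.
        Tie groups: |d|=8 (t=3); sum(t^3 - t) = 24.
        Var[W] = n(n+1)(2n+1)/24 - sum(t^3-t)/48 = 546/24 - 24/48 = 22.25.
        z = (W - E[W]) / sqrt(Var[W]) = (4 - 10.5) / 4.7170 = -1.3780.
        Two-sided p = 2*Phi(z) = 0.168204.
Step 6: alpha = 0.05. fail to reject H0.

W+ = 17, W- = 4, W = min = 4, p = 0.168204, fail to reject H0.


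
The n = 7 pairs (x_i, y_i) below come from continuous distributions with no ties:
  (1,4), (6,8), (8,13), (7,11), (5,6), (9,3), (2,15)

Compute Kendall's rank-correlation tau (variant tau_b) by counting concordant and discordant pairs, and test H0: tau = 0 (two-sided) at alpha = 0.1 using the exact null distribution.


Step 1: Enumerate the 21 unordered pairs (i,j) with i<j and classify each by sign(x_j-x_i) * sign(y_j-y_i).
  (1,2):dx=+5,dy=+4->C; (1,3):dx=+7,dy=+9->C; (1,4):dx=+6,dy=+7->C; (1,5):dx=+4,dy=+2->C
  (1,6):dx=+8,dy=-1->D; (1,7):dx=+1,dy=+11->C; (2,3):dx=+2,dy=+5->C; (2,4):dx=+1,dy=+3->C
  (2,5):dx=-1,dy=-2->C; (2,6):dx=+3,dy=-5->D; (2,7):dx=-4,dy=+7->D; (3,4):dx=-1,dy=-2->C
  (3,5):dx=-3,dy=-7->C; (3,6):dx=+1,dy=-10->D; (3,7):dx=-6,dy=+2->D; (4,5):dx=-2,dy=-5->C
  (4,6):dx=+2,dy=-8->D; (4,7):dx=-5,dy=+4->D; (5,6):dx=+4,dy=-3->D; (5,7):dx=-3,dy=+9->D
  (6,7):dx=-7,dy=+12->D
Step 2: C = 11, D = 10, total pairs = 21.
Step 3: tau = (C - D)/(n(n-1)/2) = (11 - 10)/21 = 0.047619.
Step 4: Exact two-sided p-value (enumerate n! = 5040 permutations of y under H0): p = 1.000000.
Step 5: alpha = 0.1. fail to reject H0.

tau_b = 0.0476 (C=11, D=10), p = 1.000000, fail to reject H0.


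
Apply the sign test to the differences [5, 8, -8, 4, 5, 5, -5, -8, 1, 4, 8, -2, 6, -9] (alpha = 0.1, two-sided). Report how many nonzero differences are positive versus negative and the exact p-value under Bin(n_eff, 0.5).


Step 1: Discard zero differences. Original n = 14; n_eff = number of nonzero differences = 14.
Nonzero differences (with sign): +5, +8, -8, +4, +5, +5, -5, -8, +1, +4, +8, -2, +6, -9
Step 2: Count signs: positive = 9, negative = 5.
Step 3: Under H0: P(positive) = 0.5, so the number of positives S ~ Bin(14, 0.5).
Step 4: Two-sided exact p-value = sum of Bin(14,0.5) probabilities at or below the observed probability = 0.423950.
Step 5: alpha = 0.1. fail to reject H0.

n_eff = 14, pos = 9, neg = 5, p = 0.423950, fail to reject H0.


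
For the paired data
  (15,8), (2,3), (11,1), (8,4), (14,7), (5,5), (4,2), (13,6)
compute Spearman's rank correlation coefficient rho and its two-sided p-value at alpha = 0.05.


Step 1: Rank x and y separately (midranks; no ties here).
rank(x): 15->8, 2->1, 11->5, 8->4, 14->7, 5->3, 4->2, 13->6
rank(y): 8->8, 3->3, 1->1, 4->4, 7->7, 5->5, 2->2, 6->6
Step 2: d_i = R_x(i) - R_y(i); compute d_i^2.
  (8-8)^2=0, (1-3)^2=4, (5-1)^2=16, (4-4)^2=0, (7-7)^2=0, (3-5)^2=4, (2-2)^2=0, (6-6)^2=0
sum(d^2) = 24.
Step 3: rho = 1 - 6*24 / (8*(8^2 - 1)) = 1 - 144/504 = 0.714286.
Step 4: Under H0, t = rho * sqrt((n-2)/(1-rho^2)) = 2.5000 ~ t(6).
Step 5: Two-sided p-value from the t-distribution with 6 df = 0.046528.
Step 6: alpha = 0.05. reject H0.

rho = 0.7143, p = 0.046528, reject H0 at alpha = 0.05.


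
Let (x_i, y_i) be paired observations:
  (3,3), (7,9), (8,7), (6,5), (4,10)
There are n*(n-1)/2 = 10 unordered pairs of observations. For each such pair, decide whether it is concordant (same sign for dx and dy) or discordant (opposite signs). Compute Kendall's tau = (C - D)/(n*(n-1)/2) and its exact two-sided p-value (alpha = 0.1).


Step 1: Enumerate the 10 unordered pairs (i,j) with i<j and classify each by sign(x_j-x_i) * sign(y_j-y_i).
  (1,2):dx=+4,dy=+6->C; (1,3):dx=+5,dy=+4->C; (1,4):dx=+3,dy=+2->C; (1,5):dx=+1,dy=+7->C
  (2,3):dx=+1,dy=-2->D; (2,4):dx=-1,dy=-4->C; (2,5):dx=-3,dy=+1->D; (3,4):dx=-2,dy=-2->C
  (3,5):dx=-4,dy=+3->D; (4,5):dx=-2,dy=+5->D
Step 2: C = 6, D = 4, total pairs = 10.
Step 3: tau = (C - D)/(n(n-1)/2) = (6 - 4)/10 = 0.200000.
Step 4: Exact two-sided p-value (enumerate n! = 120 permutations of y under H0): p = 0.816667.
Step 5: alpha = 0.1. fail to reject H0.

tau_b = 0.2000 (C=6, D=4), p = 0.816667, fail to reject H0.


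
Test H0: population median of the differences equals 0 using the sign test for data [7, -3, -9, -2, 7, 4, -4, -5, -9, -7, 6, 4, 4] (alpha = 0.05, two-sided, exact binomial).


Step 1: Discard zero differences. Original n = 13; n_eff = number of nonzero differences = 13.
Nonzero differences (with sign): +7, -3, -9, -2, +7, +4, -4, -5, -9, -7, +6, +4, +4
Step 2: Count signs: positive = 6, negative = 7.
Step 3: Under H0: P(positive) = 0.5, so the number of positives S ~ Bin(13, 0.5).
Step 4: Two-sided exact p-value = sum of Bin(13,0.5) probabilities at or below the observed probability = 1.000000.
Step 5: alpha = 0.05. fail to reject H0.

n_eff = 13, pos = 6, neg = 7, p = 1.000000, fail to reject H0.


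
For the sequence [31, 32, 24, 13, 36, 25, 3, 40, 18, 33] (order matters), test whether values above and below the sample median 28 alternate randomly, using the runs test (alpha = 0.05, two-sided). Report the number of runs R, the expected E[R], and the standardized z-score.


Step 1: Compute median = 28; label A = above, B = below.
Labels in order: AABBABBABA  (n_A = 5, n_B = 5)
Step 2: Count runs R = 7.
Step 3: Under H0 (random ordering), E[R] = 2*n_A*n_B/(n_A+n_B) + 1 = 2*5*5/10 + 1 = 6.0000.
        Var[R] = 2*n_A*n_B*(2*n_A*n_B - n_A - n_B) / ((n_A+n_B)^2 * (n_A+n_B-1)) = 2000/900 = 2.2222.
        SD[R] = 1.4907.
Step 4: Continuity-corrected z = (R - 0.5 - E[R]) / SD[R] = (7 - 0.5 - 6.0000) / 1.4907 = 0.3354.
Step 5: Two-sided p-value via normal approximation = 2*(1 - Phi(|z|)) = 0.737316.
Step 6: alpha = 0.05. fail to reject H0.

R = 7, z = 0.3354, p = 0.737316, fail to reject H0.


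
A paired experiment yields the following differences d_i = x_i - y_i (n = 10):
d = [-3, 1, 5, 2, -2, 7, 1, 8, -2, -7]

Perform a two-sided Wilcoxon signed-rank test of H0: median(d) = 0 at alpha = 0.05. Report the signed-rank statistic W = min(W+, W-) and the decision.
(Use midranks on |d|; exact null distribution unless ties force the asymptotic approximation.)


Step 1: Drop any zero differences (none here) and take |d_i|.
|d| = [3, 1, 5, 2, 2, 7, 1, 8, 2, 7]
Step 2: Midrank |d_i| (ties get averaged ranks).
ranks: |3|->6, |1|->1.5, |5|->7, |2|->4, |2|->4, |7|->8.5, |1|->1.5, |8|->10, |2|->4, |7|->8.5
Step 3: Attach original signs; sum ranks with positive sign and with negative sign.
W+ = 1.5 + 7 + 4 + 8.5 + 1.5 + 10 = 32.5
W- = 6 + 4 + 4 + 8.5 = 22.5
(Check: W+ + W- = 55 should equal n(n+1)/2 = 55.)
Step 4: Test statistic W = min(W+, W-) = 22.5.
Step 5: Ties in |d|, so use the tie-corrected normal approximation.
        E[W] = n(n+1)/4 = 10*11/4 = 27.5.
        Tie groups: |d|=1 (t=2), |d|=2 (t=3), |d|=7 (t=2); sum(t^3 - t) = 36.
        Var[W] = n(n+1)(2n+1)/24 - sum(t^3-t)/48 = 2310/24 - 36/48 = 95.5.
        z = (W - E[W]) / sqrt(Var[W]) = (22.5 - 27.5) / 9.7724 = -0.5116.
        Two-sided p = 2*Phi(z) = 0.608900.
Step 6: alpha = 0.05. fail to reject H0.

W+ = 32.5, W- = 22.5, W = min = 22.5, p = 0.608900, fail to reject H0.


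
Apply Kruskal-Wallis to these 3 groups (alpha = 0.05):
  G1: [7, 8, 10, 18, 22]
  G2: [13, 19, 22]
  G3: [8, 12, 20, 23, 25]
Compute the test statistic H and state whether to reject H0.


Step 1: Combine all N = 13 observations and assign midranks.
sorted (value, group, rank): (7,G1,1), (8,G1,2.5), (8,G3,2.5), (10,G1,4), (12,G3,5), (13,G2,6), (18,G1,7), (19,G2,8), (20,G3,9), (22,G1,10.5), (22,G2,10.5), (23,G3,12), (25,G3,13)
Step 2: Sum ranks within each group.
R_1 = 25 (n_1 = 5)
R_2 = 24.5 (n_2 = 3)
R_3 = 41.5 (n_3 = 5)
Step 3: H = 12/(N(N+1)) * sum(R_i^2/n_i) - 3(N+1)
     = 12/(13*14) * (25^2/5 + 24.5^2/3 + 41.5^2/5) - 3*14
     = 0.065934 * 669.533 - 42
     = 2.145055.
Step 4: Ties present; correction factor C = 1 - 12/(13^3 - 13) = 0.994505. Corrected H = 2.145055 / 0.994505 = 2.156906.
Step 5: Under H0, H ~ chi^2(2); p-value = 0.340121.
Step 6: alpha = 0.05. fail to reject H0.

H = 2.1569, df = 2, p = 0.340121, fail to reject H0.


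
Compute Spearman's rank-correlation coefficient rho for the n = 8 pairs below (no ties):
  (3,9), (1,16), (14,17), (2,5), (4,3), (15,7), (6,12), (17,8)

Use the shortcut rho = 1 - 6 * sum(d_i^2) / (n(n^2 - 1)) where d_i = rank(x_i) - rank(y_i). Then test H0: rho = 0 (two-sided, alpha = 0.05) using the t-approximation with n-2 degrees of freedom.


Step 1: Rank x and y separately (midranks; no ties here).
rank(x): 3->3, 1->1, 14->6, 2->2, 4->4, 15->7, 6->5, 17->8
rank(y): 9->5, 16->7, 17->8, 5->2, 3->1, 7->3, 12->6, 8->4
Step 2: d_i = R_x(i) - R_y(i); compute d_i^2.
  (3-5)^2=4, (1-7)^2=36, (6-8)^2=4, (2-2)^2=0, (4-1)^2=9, (7-3)^2=16, (5-6)^2=1, (8-4)^2=16
sum(d^2) = 86.
Step 3: rho = 1 - 6*86 / (8*(8^2 - 1)) = 1 - 516/504 = -0.023810.
Step 4: Under H0, t = rho * sqrt((n-2)/(1-rho^2)) = -0.0583 ~ t(6).
Step 5: Two-sided p-value from the t-distribution with 6 df = 0.955374.
Step 6: alpha = 0.05. fail to reject H0.

rho = -0.0238, p = 0.955374, fail to reject H0 at alpha = 0.05.


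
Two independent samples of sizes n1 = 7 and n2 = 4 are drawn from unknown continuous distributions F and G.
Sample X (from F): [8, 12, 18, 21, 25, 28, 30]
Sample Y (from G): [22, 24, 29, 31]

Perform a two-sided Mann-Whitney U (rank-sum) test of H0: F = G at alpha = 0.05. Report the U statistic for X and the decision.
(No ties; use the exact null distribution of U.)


Step 1: Combine and sort all 11 observations; assign midranks.
sorted (value, group): (8,X), (12,X), (18,X), (21,X), (22,Y), (24,Y), (25,X), (28,X), (29,Y), (30,X), (31,Y)
ranks: 8->1, 12->2, 18->3, 21->4, 22->5, 24->6, 25->7, 28->8, 29->9, 30->10, 31->11
Step 2: Rank sum for X: R1 = 1 + 2 + 3 + 4 + 7 + 8 + 10 = 35.
Step 3: U_X = R1 - n1(n1+1)/2 = 35 - 7*8/2 = 35 - 28 = 7.
       U_Y = n1*n2 - U_X = 28 - 7 = 21.
Step 4: No ties, so the exact null distribution of U (based on enumerating the C(11,7) = 330 equally likely rank assignments) gives the two-sided p-value.
Step 5: p-value = 0.230303; compare to alpha = 0.05. fail to reject H0.

U_X = 7, p = 0.230303, fail to reject H0 at alpha = 0.05.


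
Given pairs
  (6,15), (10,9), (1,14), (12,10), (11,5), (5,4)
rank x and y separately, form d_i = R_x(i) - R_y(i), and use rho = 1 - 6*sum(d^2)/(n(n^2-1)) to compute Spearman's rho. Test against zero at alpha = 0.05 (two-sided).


Step 1: Rank x and y separately (midranks; no ties here).
rank(x): 6->3, 10->4, 1->1, 12->6, 11->5, 5->2
rank(y): 15->6, 9->3, 14->5, 10->4, 5->2, 4->1
Step 2: d_i = R_x(i) - R_y(i); compute d_i^2.
  (3-6)^2=9, (4-3)^2=1, (1-5)^2=16, (6-4)^2=4, (5-2)^2=9, (2-1)^2=1
sum(d^2) = 40.
Step 3: rho = 1 - 6*40 / (6*(6^2 - 1)) = 1 - 240/210 = -0.142857.
Step 4: Under H0, t = rho * sqrt((n-2)/(1-rho^2)) = -0.2887 ~ t(4).
Step 5: Two-sided p-value from the t-distribution with 4 df = 0.787172.
Step 6: alpha = 0.05. fail to reject H0.

rho = -0.1429, p = 0.787172, fail to reject H0 at alpha = 0.05.


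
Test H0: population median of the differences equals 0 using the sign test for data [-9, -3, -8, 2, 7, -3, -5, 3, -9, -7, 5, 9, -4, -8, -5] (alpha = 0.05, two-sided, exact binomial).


Step 1: Discard zero differences. Original n = 15; n_eff = number of nonzero differences = 15.
Nonzero differences (with sign): -9, -3, -8, +2, +7, -3, -5, +3, -9, -7, +5, +9, -4, -8, -5
Step 2: Count signs: positive = 5, negative = 10.
Step 3: Under H0: P(positive) = 0.5, so the number of positives S ~ Bin(15, 0.5).
Step 4: Two-sided exact p-value = sum of Bin(15,0.5) probabilities at or below the observed probability = 0.301758.
Step 5: alpha = 0.05. fail to reject H0.

n_eff = 15, pos = 5, neg = 10, p = 0.301758, fail to reject H0.


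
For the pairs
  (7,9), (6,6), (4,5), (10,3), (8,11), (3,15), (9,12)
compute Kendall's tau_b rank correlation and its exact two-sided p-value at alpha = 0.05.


Step 1: Enumerate the 21 unordered pairs (i,j) with i<j and classify each by sign(x_j-x_i) * sign(y_j-y_i).
  (1,2):dx=-1,dy=-3->C; (1,3):dx=-3,dy=-4->C; (1,4):dx=+3,dy=-6->D; (1,5):dx=+1,dy=+2->C
  (1,6):dx=-4,dy=+6->D; (1,7):dx=+2,dy=+3->C; (2,3):dx=-2,dy=-1->C; (2,4):dx=+4,dy=-3->D
  (2,5):dx=+2,dy=+5->C; (2,6):dx=-3,dy=+9->D; (2,7):dx=+3,dy=+6->C; (3,4):dx=+6,dy=-2->D
  (3,5):dx=+4,dy=+6->C; (3,6):dx=-1,dy=+10->D; (3,7):dx=+5,dy=+7->C; (4,5):dx=-2,dy=+8->D
  (4,6):dx=-7,dy=+12->D; (4,7):dx=-1,dy=+9->D; (5,6):dx=-5,dy=+4->D; (5,7):dx=+1,dy=+1->C
  (6,7):dx=+6,dy=-3->D
Step 2: C = 10, D = 11, total pairs = 21.
Step 3: tau = (C - D)/(n(n-1)/2) = (10 - 11)/21 = -0.047619.
Step 4: Exact two-sided p-value (enumerate n! = 5040 permutations of y under H0): p = 1.000000.
Step 5: alpha = 0.05. fail to reject H0.

tau_b = -0.0476 (C=10, D=11), p = 1.000000, fail to reject H0.


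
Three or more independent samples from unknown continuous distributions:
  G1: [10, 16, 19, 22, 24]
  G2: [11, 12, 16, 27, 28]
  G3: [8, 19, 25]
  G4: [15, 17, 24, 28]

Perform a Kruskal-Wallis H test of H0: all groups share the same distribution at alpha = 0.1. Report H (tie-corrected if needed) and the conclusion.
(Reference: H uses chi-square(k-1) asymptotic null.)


Step 1: Combine all N = 17 observations and assign midranks.
sorted (value, group, rank): (8,G3,1), (10,G1,2), (11,G2,3), (12,G2,4), (15,G4,5), (16,G1,6.5), (16,G2,6.5), (17,G4,8), (19,G1,9.5), (19,G3,9.5), (22,G1,11), (24,G1,12.5), (24,G4,12.5), (25,G3,14), (27,G2,15), (28,G2,16.5), (28,G4,16.5)
Step 2: Sum ranks within each group.
R_1 = 41.5 (n_1 = 5)
R_2 = 45 (n_2 = 5)
R_3 = 24.5 (n_3 = 3)
R_4 = 42 (n_4 = 4)
Step 3: H = 12/(N(N+1)) * sum(R_i^2/n_i) - 3(N+1)
     = 12/(17*18) * (41.5^2/5 + 45^2/5 + 24.5^2/3 + 42^2/4) - 3*18
     = 0.039216 * 1390.53 - 54
     = 0.530719.
Step 4: Ties present; correction factor C = 1 - 24/(17^3 - 17) = 0.995098. Corrected H = 0.530719 / 0.995098 = 0.533333.
Step 5: Under H0, H ~ chi^2(3); p-value = 0.911510.
Step 6: alpha = 0.1. fail to reject H0.

H = 0.5333, df = 3, p = 0.911510, fail to reject H0.


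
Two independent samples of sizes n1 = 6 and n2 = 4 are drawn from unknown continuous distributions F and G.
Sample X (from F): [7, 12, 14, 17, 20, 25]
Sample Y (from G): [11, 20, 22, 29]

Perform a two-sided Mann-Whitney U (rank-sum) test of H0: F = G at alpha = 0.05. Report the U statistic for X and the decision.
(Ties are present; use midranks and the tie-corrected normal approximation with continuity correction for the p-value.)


Step 1: Combine and sort all 10 observations; assign midranks.
sorted (value, group): (7,X), (11,Y), (12,X), (14,X), (17,X), (20,X), (20,Y), (22,Y), (25,X), (29,Y)
ranks: 7->1, 11->2, 12->3, 14->4, 17->5, 20->6.5, 20->6.5, 22->8, 25->9, 29->10
Step 2: Rank sum for X: R1 = 1 + 3 + 4 + 5 + 6.5 + 9 = 28.5.
Step 3: U_X = R1 - n1(n1+1)/2 = 28.5 - 6*7/2 = 28.5 - 21 = 7.5.
       U_Y = n1*n2 - U_X = 24 - 7.5 = 16.5.
Step 4: Ties are present, so use the tie-corrected normal approximation (with continuity correction) for the p-value.
Step 5: p-value = 0.392330; compare to alpha = 0.05. fail to reject H0.

U_X = 7.5, p = 0.392330, fail to reject H0 at alpha = 0.05.


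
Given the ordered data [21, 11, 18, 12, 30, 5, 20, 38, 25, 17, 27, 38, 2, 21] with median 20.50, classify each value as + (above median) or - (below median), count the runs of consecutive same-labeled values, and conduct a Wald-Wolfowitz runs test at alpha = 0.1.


Step 1: Compute median = 20.50; label A = above, B = below.
Labels in order: ABBBABBAABAABA  (n_A = 7, n_B = 7)
Step 2: Count runs R = 9.
Step 3: Under H0 (random ordering), E[R] = 2*n_A*n_B/(n_A+n_B) + 1 = 2*7*7/14 + 1 = 8.0000.
        Var[R] = 2*n_A*n_B*(2*n_A*n_B - n_A - n_B) / ((n_A+n_B)^2 * (n_A+n_B-1)) = 8232/2548 = 3.2308.
        SD[R] = 1.7974.
Step 4: Continuity-corrected z = (R - 0.5 - E[R]) / SD[R] = (9 - 0.5 - 8.0000) / 1.7974 = 0.2782.
Step 5: Two-sided p-value via normal approximation = 2*(1 - Phi(|z|)) = 0.780879.
Step 6: alpha = 0.1. fail to reject H0.

R = 9, z = 0.2782, p = 0.780879, fail to reject H0.


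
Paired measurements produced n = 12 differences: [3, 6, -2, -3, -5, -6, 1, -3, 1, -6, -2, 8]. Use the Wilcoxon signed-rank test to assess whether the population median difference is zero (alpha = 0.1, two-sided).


Step 1: Drop any zero differences (none here) and take |d_i|.
|d| = [3, 6, 2, 3, 5, 6, 1, 3, 1, 6, 2, 8]
Step 2: Midrank |d_i| (ties get averaged ranks).
ranks: |3|->6, |6|->10, |2|->3.5, |3|->6, |5|->8, |6|->10, |1|->1.5, |3|->6, |1|->1.5, |6|->10, |2|->3.5, |8|->12
Step 3: Attach original signs; sum ranks with positive sign and with negative sign.
W+ = 6 + 10 + 1.5 + 1.5 + 12 = 31
W- = 3.5 + 6 + 8 + 10 + 6 + 10 + 3.5 = 47
(Check: W+ + W- = 78 should equal n(n+1)/2 = 78.)
Step 4: Test statistic W = min(W+, W-) = 31.
Step 5: Ties in |d|, so use the tie-corrected normal approximation.
        E[W] = n(n+1)/4 = 12*13/4 = 39.
        Tie groups: |d|=1 (t=2), |d|=2 (t=2), |d|=3 (t=3), |d|=6 (t=3); sum(t^3 - t) = 60.
        Var[W] = n(n+1)(2n+1)/24 - sum(t^3-t)/48 = 3900/24 - 60/48 = 161.25.
        z = (W - E[W]) / sqrt(Var[W]) = (31 - 39) / 12.6984 = -0.6300.
        Two-sided p = 2*Phi(z) = 0.528695.
Step 6: alpha = 0.1. fail to reject H0.

W+ = 31, W- = 47, W = min = 31, p = 0.528695, fail to reject H0.


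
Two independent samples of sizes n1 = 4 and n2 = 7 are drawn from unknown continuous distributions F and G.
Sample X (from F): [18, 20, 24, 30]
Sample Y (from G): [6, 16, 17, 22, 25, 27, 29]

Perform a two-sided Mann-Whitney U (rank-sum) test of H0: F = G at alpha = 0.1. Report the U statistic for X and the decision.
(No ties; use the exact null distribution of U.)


Step 1: Combine and sort all 11 observations; assign midranks.
sorted (value, group): (6,Y), (16,Y), (17,Y), (18,X), (20,X), (22,Y), (24,X), (25,Y), (27,Y), (29,Y), (30,X)
ranks: 6->1, 16->2, 17->3, 18->4, 20->5, 22->6, 24->7, 25->8, 27->9, 29->10, 30->11
Step 2: Rank sum for X: R1 = 4 + 5 + 7 + 11 = 27.
Step 3: U_X = R1 - n1(n1+1)/2 = 27 - 4*5/2 = 27 - 10 = 17.
       U_Y = n1*n2 - U_X = 28 - 17 = 11.
Step 4: No ties, so the exact null distribution of U (based on enumerating the C(11,4) = 330 equally likely rank assignments) gives the two-sided p-value.
Step 5: p-value = 0.648485; compare to alpha = 0.1. fail to reject H0.

U_X = 17, p = 0.648485, fail to reject H0 at alpha = 0.1.


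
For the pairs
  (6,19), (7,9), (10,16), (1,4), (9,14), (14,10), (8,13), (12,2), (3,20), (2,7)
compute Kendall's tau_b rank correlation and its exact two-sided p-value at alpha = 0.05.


Step 1: Enumerate the 45 unordered pairs (i,j) with i<j and classify each by sign(x_j-x_i) * sign(y_j-y_i).
  (1,2):dx=+1,dy=-10->D; (1,3):dx=+4,dy=-3->D; (1,4):dx=-5,dy=-15->C; (1,5):dx=+3,dy=-5->D
  (1,6):dx=+8,dy=-9->D; (1,7):dx=+2,dy=-6->D; (1,8):dx=+6,dy=-17->D; (1,9):dx=-3,dy=+1->D
  (1,10):dx=-4,dy=-12->C; (2,3):dx=+3,dy=+7->C; (2,4):dx=-6,dy=-5->C; (2,5):dx=+2,dy=+5->C
  (2,6):dx=+7,dy=+1->C; (2,7):dx=+1,dy=+4->C; (2,8):dx=+5,dy=-7->D; (2,9):dx=-4,dy=+11->D
  (2,10):dx=-5,dy=-2->C; (3,4):dx=-9,dy=-12->C; (3,5):dx=-1,dy=-2->C; (3,6):dx=+4,dy=-6->D
  (3,7):dx=-2,dy=-3->C; (3,8):dx=+2,dy=-14->D; (3,9):dx=-7,dy=+4->D; (3,10):dx=-8,dy=-9->C
  (4,5):dx=+8,dy=+10->C; (4,6):dx=+13,dy=+6->C; (4,7):dx=+7,dy=+9->C; (4,8):dx=+11,dy=-2->D
  (4,9):dx=+2,dy=+16->C; (4,10):dx=+1,dy=+3->C; (5,6):dx=+5,dy=-4->D; (5,7):dx=-1,dy=-1->C
  (5,8):dx=+3,dy=-12->D; (5,9):dx=-6,dy=+6->D; (5,10):dx=-7,dy=-7->C; (6,7):dx=-6,dy=+3->D
  (6,8):dx=-2,dy=-8->C; (6,9):dx=-11,dy=+10->D; (6,10):dx=-12,dy=-3->C; (7,8):dx=+4,dy=-11->D
  (7,9):dx=-5,dy=+7->D; (7,10):dx=-6,dy=-6->C; (8,9):dx=-9,dy=+18->D; (8,10):dx=-10,dy=+5->D
  (9,10):dx=-1,dy=-13->C
Step 2: C = 23, D = 22, total pairs = 45.
Step 3: tau = (C - D)/(n(n-1)/2) = (23 - 22)/45 = 0.022222.
Step 4: Exact two-sided p-value (enumerate n! = 3628800 permutations of y under H0): p = 1.000000.
Step 5: alpha = 0.05. fail to reject H0.

tau_b = 0.0222 (C=23, D=22), p = 1.000000, fail to reject H0.


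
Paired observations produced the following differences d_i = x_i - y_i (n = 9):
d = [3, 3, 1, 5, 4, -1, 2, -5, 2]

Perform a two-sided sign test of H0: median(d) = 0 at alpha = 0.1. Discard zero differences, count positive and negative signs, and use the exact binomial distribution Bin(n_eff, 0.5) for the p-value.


Step 1: Discard zero differences. Original n = 9; n_eff = number of nonzero differences = 9.
Nonzero differences (with sign): +3, +3, +1, +5, +4, -1, +2, -5, +2
Step 2: Count signs: positive = 7, negative = 2.
Step 3: Under H0: P(positive) = 0.5, so the number of positives S ~ Bin(9, 0.5).
Step 4: Two-sided exact p-value = sum of Bin(9,0.5) probabilities at or below the observed probability = 0.179688.
Step 5: alpha = 0.1. fail to reject H0.

n_eff = 9, pos = 7, neg = 2, p = 0.179688, fail to reject H0.


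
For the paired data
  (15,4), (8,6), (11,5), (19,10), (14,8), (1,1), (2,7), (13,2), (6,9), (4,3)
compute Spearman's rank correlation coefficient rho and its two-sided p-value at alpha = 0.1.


Step 1: Rank x and y separately (midranks; no ties here).
rank(x): 15->9, 8->5, 11->6, 19->10, 14->8, 1->1, 2->2, 13->7, 6->4, 4->3
rank(y): 4->4, 6->6, 5->5, 10->10, 8->8, 1->1, 7->7, 2->2, 9->9, 3->3
Step 2: d_i = R_x(i) - R_y(i); compute d_i^2.
  (9-4)^2=25, (5-6)^2=1, (6-5)^2=1, (10-10)^2=0, (8-8)^2=0, (1-1)^2=0, (2-7)^2=25, (7-2)^2=25, (4-9)^2=25, (3-3)^2=0
sum(d^2) = 102.
Step 3: rho = 1 - 6*102 / (10*(10^2 - 1)) = 1 - 612/990 = 0.381818.
Step 4: Under H0, t = rho * sqrt((n-2)/(1-rho^2)) = 1.1685 ~ t(8).
Step 5: Two-sided p-value from the t-distribution with 8 df = 0.276255.
Step 6: alpha = 0.1. fail to reject H0.

rho = 0.3818, p = 0.276255, fail to reject H0 at alpha = 0.1.


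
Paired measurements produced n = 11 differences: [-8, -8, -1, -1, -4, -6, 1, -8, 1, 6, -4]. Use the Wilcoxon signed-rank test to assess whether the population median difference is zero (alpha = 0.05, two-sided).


Step 1: Drop any zero differences (none here) and take |d_i|.
|d| = [8, 8, 1, 1, 4, 6, 1, 8, 1, 6, 4]
Step 2: Midrank |d_i| (ties get averaged ranks).
ranks: |8|->10, |8|->10, |1|->2.5, |1|->2.5, |4|->5.5, |6|->7.5, |1|->2.5, |8|->10, |1|->2.5, |6|->7.5, |4|->5.5
Step 3: Attach original signs; sum ranks with positive sign and with negative sign.
W+ = 2.5 + 2.5 + 7.5 = 12.5
W- = 10 + 10 + 2.5 + 2.5 + 5.5 + 7.5 + 10 + 5.5 = 53.5
(Check: W+ + W- = 66 should equal n(n+1)/2 = 66.)
Step 4: Test statistic W = min(W+, W-) = 12.5.
Step 5: Ties in |d|, so use the tie-corrected normal approximation.
        E[W] = n(n+1)/4 = 11*12/4 = 33.
        Tie groups: |d|=1 (t=4), |d|=4 (t=2), |d|=6 (t=2), |d|=8 (t=3); sum(t^3 - t) = 96.
        Var[W] = n(n+1)(2n+1)/24 - sum(t^3-t)/48 = 3036/24 - 96/48 = 124.5.
        z = (W - E[W]) / sqrt(Var[W]) = (12.5 - 33) / 11.1580 = -1.8373.
        Two-sided p = 2*Phi(z) = 0.066172.
Step 6: alpha = 0.05. fail to reject H0.

W+ = 12.5, W- = 53.5, W = min = 12.5, p = 0.066172, fail to reject H0.


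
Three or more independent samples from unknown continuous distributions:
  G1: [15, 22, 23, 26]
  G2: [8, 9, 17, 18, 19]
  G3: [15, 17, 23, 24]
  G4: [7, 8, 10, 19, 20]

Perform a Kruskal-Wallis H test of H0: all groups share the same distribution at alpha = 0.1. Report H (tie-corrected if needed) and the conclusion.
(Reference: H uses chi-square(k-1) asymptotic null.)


Step 1: Combine all N = 18 observations and assign midranks.
sorted (value, group, rank): (7,G4,1), (8,G2,2.5), (8,G4,2.5), (9,G2,4), (10,G4,5), (15,G1,6.5), (15,G3,6.5), (17,G2,8.5), (17,G3,8.5), (18,G2,10), (19,G2,11.5), (19,G4,11.5), (20,G4,13), (22,G1,14), (23,G1,15.5), (23,G3,15.5), (24,G3,17), (26,G1,18)
Step 2: Sum ranks within each group.
R_1 = 54 (n_1 = 4)
R_2 = 36.5 (n_2 = 5)
R_3 = 47.5 (n_3 = 4)
R_4 = 33 (n_4 = 5)
Step 3: H = 12/(N(N+1)) * sum(R_i^2/n_i) - 3(N+1)
     = 12/(18*19) * (54^2/4 + 36.5^2/5 + 47.5^2/4 + 33^2/5) - 3*19
     = 0.035088 * 1777.31 - 57
     = 5.361842.
Step 4: Ties present; correction factor C = 1 - 30/(18^3 - 18) = 0.994840. Corrected H = 5.361842 / 0.994840 = 5.389652.
Step 5: Under H0, H ~ chi^2(3); p-value = 0.145390.
Step 6: alpha = 0.1. fail to reject H0.

H = 5.3897, df = 3, p = 0.145390, fail to reject H0.


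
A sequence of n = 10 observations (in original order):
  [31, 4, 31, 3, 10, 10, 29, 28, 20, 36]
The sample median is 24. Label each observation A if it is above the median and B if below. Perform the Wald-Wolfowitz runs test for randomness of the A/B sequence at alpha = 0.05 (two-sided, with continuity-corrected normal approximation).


Step 1: Compute median = 24; label A = above, B = below.
Labels in order: ABABBBAABA  (n_A = 5, n_B = 5)
Step 2: Count runs R = 7.
Step 3: Under H0 (random ordering), E[R] = 2*n_A*n_B/(n_A+n_B) + 1 = 2*5*5/10 + 1 = 6.0000.
        Var[R] = 2*n_A*n_B*(2*n_A*n_B - n_A - n_B) / ((n_A+n_B)^2 * (n_A+n_B-1)) = 2000/900 = 2.2222.
        SD[R] = 1.4907.
Step 4: Continuity-corrected z = (R - 0.5 - E[R]) / SD[R] = (7 - 0.5 - 6.0000) / 1.4907 = 0.3354.
Step 5: Two-sided p-value via normal approximation = 2*(1 - Phi(|z|)) = 0.737316.
Step 6: alpha = 0.05. fail to reject H0.

R = 7, z = 0.3354, p = 0.737316, fail to reject H0.


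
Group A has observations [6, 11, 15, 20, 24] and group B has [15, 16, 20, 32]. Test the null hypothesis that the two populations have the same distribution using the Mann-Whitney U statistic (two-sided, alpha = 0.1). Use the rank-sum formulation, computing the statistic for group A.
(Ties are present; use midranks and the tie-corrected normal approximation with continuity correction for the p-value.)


Step 1: Combine and sort all 9 observations; assign midranks.
sorted (value, group): (6,X), (11,X), (15,X), (15,Y), (16,Y), (20,X), (20,Y), (24,X), (32,Y)
ranks: 6->1, 11->2, 15->3.5, 15->3.5, 16->5, 20->6.5, 20->6.5, 24->8, 32->9
Step 2: Rank sum for X: R1 = 1 + 2 + 3.5 + 6.5 + 8 = 21.
Step 3: U_X = R1 - n1(n1+1)/2 = 21 - 5*6/2 = 21 - 15 = 6.
       U_Y = n1*n2 - U_X = 20 - 6 = 14.
Step 4: Ties are present, so use the tie-corrected normal approximation (with continuity correction) for the p-value.
Step 5: p-value = 0.387282; compare to alpha = 0.1. fail to reject H0.

U_X = 6, p = 0.387282, fail to reject H0 at alpha = 0.1.


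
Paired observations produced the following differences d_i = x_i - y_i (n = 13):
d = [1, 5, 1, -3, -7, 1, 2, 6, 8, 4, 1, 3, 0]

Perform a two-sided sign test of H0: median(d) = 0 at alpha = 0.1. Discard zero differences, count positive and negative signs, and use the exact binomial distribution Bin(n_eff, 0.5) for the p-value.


Step 1: Discard zero differences. Original n = 13; n_eff = number of nonzero differences = 12.
Nonzero differences (with sign): +1, +5, +1, -3, -7, +1, +2, +6, +8, +4, +1, +3
Step 2: Count signs: positive = 10, negative = 2.
Step 3: Under H0: P(positive) = 0.5, so the number of positives S ~ Bin(12, 0.5).
Step 4: Two-sided exact p-value = sum of Bin(12,0.5) probabilities at or below the observed probability = 0.038574.
Step 5: alpha = 0.1. reject H0.

n_eff = 12, pos = 10, neg = 2, p = 0.038574, reject H0.


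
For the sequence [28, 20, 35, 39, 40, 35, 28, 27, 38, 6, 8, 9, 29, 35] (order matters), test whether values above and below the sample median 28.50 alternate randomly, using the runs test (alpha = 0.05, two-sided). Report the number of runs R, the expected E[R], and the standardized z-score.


Step 1: Compute median = 28.50; label A = above, B = below.
Labels in order: BBAAAABBABBBAA  (n_A = 7, n_B = 7)
Step 2: Count runs R = 6.
Step 3: Under H0 (random ordering), E[R] = 2*n_A*n_B/(n_A+n_B) + 1 = 2*7*7/14 + 1 = 8.0000.
        Var[R] = 2*n_A*n_B*(2*n_A*n_B - n_A - n_B) / ((n_A+n_B)^2 * (n_A+n_B-1)) = 8232/2548 = 3.2308.
        SD[R] = 1.7974.
Step 4: Continuity-corrected z = (R + 0.5 - E[R]) / SD[R] = (6 + 0.5 - 8.0000) / 1.7974 = -0.8345.
Step 5: Two-sided p-value via normal approximation = 2*(1 - Phi(|z|)) = 0.403986.
Step 6: alpha = 0.05. fail to reject H0.

R = 6, z = -0.8345, p = 0.403986, fail to reject H0.


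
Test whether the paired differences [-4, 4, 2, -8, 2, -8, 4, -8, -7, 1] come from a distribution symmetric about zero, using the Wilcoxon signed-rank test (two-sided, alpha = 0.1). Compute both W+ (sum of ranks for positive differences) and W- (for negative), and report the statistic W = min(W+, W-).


Step 1: Drop any zero differences (none here) and take |d_i|.
|d| = [4, 4, 2, 8, 2, 8, 4, 8, 7, 1]
Step 2: Midrank |d_i| (ties get averaged ranks).
ranks: |4|->5, |4|->5, |2|->2.5, |8|->9, |2|->2.5, |8|->9, |4|->5, |8|->9, |7|->7, |1|->1
Step 3: Attach original signs; sum ranks with positive sign and with negative sign.
W+ = 5 + 2.5 + 2.5 + 5 + 1 = 16
W- = 5 + 9 + 9 + 9 + 7 = 39
(Check: W+ + W- = 55 should equal n(n+1)/2 = 55.)
Step 4: Test statistic W = min(W+, W-) = 16.
Step 5: Ties in |d|, so use the tie-corrected normal approximation.
        E[W] = n(n+1)/4 = 10*11/4 = 27.5.
        Tie groups: |d|=2 (t=2), |d|=4 (t=3), |d|=8 (t=3); sum(t^3 - t) = 54.
        Var[W] = n(n+1)(2n+1)/24 - sum(t^3-t)/48 = 2310/24 - 54/48 = 95.125.
        z = (W - E[W]) / sqrt(Var[W]) = (16 - 27.5) / 9.7532 = -1.1791.
        Two-sided p = 2*Phi(z) = 0.238359.
Step 6: alpha = 0.1. fail to reject H0.

W+ = 16, W- = 39, W = min = 16, p = 0.238359, fail to reject H0.


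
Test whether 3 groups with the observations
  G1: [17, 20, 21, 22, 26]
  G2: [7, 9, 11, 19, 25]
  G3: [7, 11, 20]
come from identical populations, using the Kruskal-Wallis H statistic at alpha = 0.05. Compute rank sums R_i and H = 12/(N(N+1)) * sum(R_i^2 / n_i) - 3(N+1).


Step 1: Combine all N = 13 observations and assign midranks.
sorted (value, group, rank): (7,G2,1.5), (7,G3,1.5), (9,G2,3), (11,G2,4.5), (11,G3,4.5), (17,G1,6), (19,G2,7), (20,G1,8.5), (20,G3,8.5), (21,G1,10), (22,G1,11), (25,G2,12), (26,G1,13)
Step 2: Sum ranks within each group.
R_1 = 48.5 (n_1 = 5)
R_2 = 28 (n_2 = 5)
R_3 = 14.5 (n_3 = 3)
Step 3: H = 12/(N(N+1)) * sum(R_i^2/n_i) - 3(N+1)
     = 12/(13*14) * (48.5^2/5 + 28^2/5 + 14.5^2/3) - 3*14
     = 0.065934 * 697.333 - 42
     = 3.978022.
Step 4: Ties present; correction factor C = 1 - 18/(13^3 - 13) = 0.991758. Corrected H = 3.978022 / 0.991758 = 4.011080.
Step 5: Under H0, H ~ chi^2(2); p-value = 0.134588.
Step 6: alpha = 0.05. fail to reject H0.

H = 4.0111, df = 2, p = 0.134588, fail to reject H0.


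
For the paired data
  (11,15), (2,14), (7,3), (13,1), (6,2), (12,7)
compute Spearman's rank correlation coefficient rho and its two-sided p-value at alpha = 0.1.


Step 1: Rank x and y separately (midranks; no ties here).
rank(x): 11->4, 2->1, 7->3, 13->6, 6->2, 12->5
rank(y): 15->6, 14->5, 3->3, 1->1, 2->2, 7->4
Step 2: d_i = R_x(i) - R_y(i); compute d_i^2.
  (4-6)^2=4, (1-5)^2=16, (3-3)^2=0, (6-1)^2=25, (2-2)^2=0, (5-4)^2=1
sum(d^2) = 46.
Step 3: rho = 1 - 6*46 / (6*(6^2 - 1)) = 1 - 276/210 = -0.314286.
Step 4: Under H0, t = rho * sqrt((n-2)/(1-rho^2)) = -0.6621 ~ t(4).
Step 5: Two-sided p-value from the t-distribution with 4 df = 0.544093.
Step 6: alpha = 0.1. fail to reject H0.

rho = -0.3143, p = 0.544093, fail to reject H0 at alpha = 0.1.


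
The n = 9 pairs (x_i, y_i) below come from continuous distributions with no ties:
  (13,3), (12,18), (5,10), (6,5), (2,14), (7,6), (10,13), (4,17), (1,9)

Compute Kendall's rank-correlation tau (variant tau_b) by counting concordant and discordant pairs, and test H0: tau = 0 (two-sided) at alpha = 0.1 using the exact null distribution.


Step 1: Enumerate the 36 unordered pairs (i,j) with i<j and classify each by sign(x_j-x_i) * sign(y_j-y_i).
  (1,2):dx=-1,dy=+15->D; (1,3):dx=-8,dy=+7->D; (1,4):dx=-7,dy=+2->D; (1,5):dx=-11,dy=+11->D
  (1,6):dx=-6,dy=+3->D; (1,7):dx=-3,dy=+10->D; (1,8):dx=-9,dy=+14->D; (1,9):dx=-12,dy=+6->D
  (2,3):dx=-7,dy=-8->C; (2,4):dx=-6,dy=-13->C; (2,5):dx=-10,dy=-4->C; (2,6):dx=-5,dy=-12->C
  (2,7):dx=-2,dy=-5->C; (2,8):dx=-8,dy=-1->C; (2,9):dx=-11,dy=-9->C; (3,4):dx=+1,dy=-5->D
  (3,5):dx=-3,dy=+4->D; (3,6):dx=+2,dy=-4->D; (3,7):dx=+5,dy=+3->C; (3,8):dx=-1,dy=+7->D
  (3,9):dx=-4,dy=-1->C; (4,5):dx=-4,dy=+9->D; (4,6):dx=+1,dy=+1->C; (4,7):dx=+4,dy=+8->C
  (4,8):dx=-2,dy=+12->D; (4,9):dx=-5,dy=+4->D; (5,6):dx=+5,dy=-8->D; (5,7):dx=+8,dy=-1->D
  (5,8):dx=+2,dy=+3->C; (5,9):dx=-1,dy=-5->C; (6,7):dx=+3,dy=+7->C; (6,8):dx=-3,dy=+11->D
  (6,9):dx=-6,dy=+3->D; (7,8):dx=-6,dy=+4->D; (7,9):dx=-9,dy=-4->C; (8,9):dx=-3,dy=-8->C
Step 2: C = 16, D = 20, total pairs = 36.
Step 3: tau = (C - D)/(n(n-1)/2) = (16 - 20)/36 = -0.111111.
Step 4: Exact two-sided p-value (enumerate n! = 362880 permutations of y under H0): p = 0.761414.
Step 5: alpha = 0.1. fail to reject H0.

tau_b = -0.1111 (C=16, D=20), p = 0.761414, fail to reject H0.


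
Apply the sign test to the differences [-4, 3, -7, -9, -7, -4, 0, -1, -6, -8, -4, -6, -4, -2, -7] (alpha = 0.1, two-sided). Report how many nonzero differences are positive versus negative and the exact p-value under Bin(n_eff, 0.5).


Step 1: Discard zero differences. Original n = 15; n_eff = number of nonzero differences = 14.
Nonzero differences (with sign): -4, +3, -7, -9, -7, -4, -1, -6, -8, -4, -6, -4, -2, -7
Step 2: Count signs: positive = 1, negative = 13.
Step 3: Under H0: P(positive) = 0.5, so the number of positives S ~ Bin(14, 0.5).
Step 4: Two-sided exact p-value = sum of Bin(14,0.5) probabilities at or below the observed probability = 0.001831.
Step 5: alpha = 0.1. reject H0.

n_eff = 14, pos = 1, neg = 13, p = 0.001831, reject H0.


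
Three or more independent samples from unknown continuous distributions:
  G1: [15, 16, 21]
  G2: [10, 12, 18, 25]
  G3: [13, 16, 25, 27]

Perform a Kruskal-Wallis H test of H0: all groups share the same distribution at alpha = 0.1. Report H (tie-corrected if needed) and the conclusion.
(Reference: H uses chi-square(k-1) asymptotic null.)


Step 1: Combine all N = 11 observations and assign midranks.
sorted (value, group, rank): (10,G2,1), (12,G2,2), (13,G3,3), (15,G1,4), (16,G1,5.5), (16,G3,5.5), (18,G2,7), (21,G1,8), (25,G2,9.5), (25,G3,9.5), (27,G3,11)
Step 2: Sum ranks within each group.
R_1 = 17.5 (n_1 = 3)
R_2 = 19.5 (n_2 = 4)
R_3 = 29 (n_3 = 4)
Step 3: H = 12/(N(N+1)) * sum(R_i^2/n_i) - 3(N+1)
     = 12/(11*12) * (17.5^2/3 + 19.5^2/4 + 29^2/4) - 3*12
     = 0.090909 * 407.396 - 36
     = 1.035985.
Step 4: Ties present; correction factor C = 1 - 12/(11^3 - 11) = 0.990909. Corrected H = 1.035985 / 0.990909 = 1.045489.
Step 5: Under H0, H ~ chi^2(2); p-value = 0.592891.
Step 6: alpha = 0.1. fail to reject H0.

H = 1.0455, df = 2, p = 0.592891, fail to reject H0.


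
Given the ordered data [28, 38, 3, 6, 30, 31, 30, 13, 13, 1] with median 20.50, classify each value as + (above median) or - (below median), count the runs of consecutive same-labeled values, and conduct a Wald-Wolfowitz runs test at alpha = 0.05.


Step 1: Compute median = 20.50; label A = above, B = below.
Labels in order: AABBAAABBB  (n_A = 5, n_B = 5)
Step 2: Count runs R = 4.
Step 3: Under H0 (random ordering), E[R] = 2*n_A*n_B/(n_A+n_B) + 1 = 2*5*5/10 + 1 = 6.0000.
        Var[R] = 2*n_A*n_B*(2*n_A*n_B - n_A - n_B) / ((n_A+n_B)^2 * (n_A+n_B-1)) = 2000/900 = 2.2222.
        SD[R] = 1.4907.
Step 4: Continuity-corrected z = (R + 0.5 - E[R]) / SD[R] = (4 + 0.5 - 6.0000) / 1.4907 = -1.0062.
Step 5: Two-sided p-value via normal approximation = 2*(1 - Phi(|z|)) = 0.314305.
Step 6: alpha = 0.05. fail to reject H0.

R = 4, z = -1.0062, p = 0.314305, fail to reject H0.


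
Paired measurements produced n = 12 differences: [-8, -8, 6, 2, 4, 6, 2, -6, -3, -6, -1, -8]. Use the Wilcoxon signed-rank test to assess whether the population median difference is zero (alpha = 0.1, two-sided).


Step 1: Drop any zero differences (none here) and take |d_i|.
|d| = [8, 8, 6, 2, 4, 6, 2, 6, 3, 6, 1, 8]
Step 2: Midrank |d_i| (ties get averaged ranks).
ranks: |8|->11, |8|->11, |6|->7.5, |2|->2.5, |4|->5, |6|->7.5, |2|->2.5, |6|->7.5, |3|->4, |6|->7.5, |1|->1, |8|->11
Step 3: Attach original signs; sum ranks with positive sign and with negative sign.
W+ = 7.5 + 2.5 + 5 + 7.5 + 2.5 = 25
W- = 11 + 11 + 7.5 + 4 + 7.5 + 1 + 11 = 53
(Check: W+ + W- = 78 should equal n(n+1)/2 = 78.)
Step 4: Test statistic W = min(W+, W-) = 25.
Step 5: Ties in |d|, so use the tie-corrected normal approximation.
        E[W] = n(n+1)/4 = 12*13/4 = 39.
        Tie groups: |d|=2 (t=2), |d|=6 (t=4), |d|=8 (t=3); sum(t^3 - t) = 90.
        Var[W] = n(n+1)(2n+1)/24 - sum(t^3-t)/48 = 3900/24 - 90/48 = 160.625.
        z = (W - E[W]) / sqrt(Var[W]) = (25 - 39) / 12.6738 = -1.1046.
        Two-sided p = 2*Phi(z) = 0.269315.
Step 6: alpha = 0.1. fail to reject H0.

W+ = 25, W- = 53, W = min = 25, p = 0.269315, fail to reject H0.


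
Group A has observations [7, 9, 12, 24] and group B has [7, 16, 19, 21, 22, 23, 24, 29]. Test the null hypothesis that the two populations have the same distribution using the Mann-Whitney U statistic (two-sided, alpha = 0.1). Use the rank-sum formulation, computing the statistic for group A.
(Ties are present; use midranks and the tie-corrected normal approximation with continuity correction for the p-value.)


Step 1: Combine and sort all 12 observations; assign midranks.
sorted (value, group): (7,X), (7,Y), (9,X), (12,X), (16,Y), (19,Y), (21,Y), (22,Y), (23,Y), (24,X), (24,Y), (29,Y)
ranks: 7->1.5, 7->1.5, 9->3, 12->4, 16->5, 19->6, 21->7, 22->8, 23->9, 24->10.5, 24->10.5, 29->12
Step 2: Rank sum for X: R1 = 1.5 + 3 + 4 + 10.5 = 19.
Step 3: U_X = R1 - n1(n1+1)/2 = 19 - 4*5/2 = 19 - 10 = 9.
       U_Y = n1*n2 - U_X = 32 - 9 = 23.
Step 4: Ties are present, so use the tie-corrected normal approximation (with continuity correction) for the p-value.
Step 5: p-value = 0.267926; compare to alpha = 0.1. fail to reject H0.

U_X = 9, p = 0.267926, fail to reject H0 at alpha = 0.1.
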